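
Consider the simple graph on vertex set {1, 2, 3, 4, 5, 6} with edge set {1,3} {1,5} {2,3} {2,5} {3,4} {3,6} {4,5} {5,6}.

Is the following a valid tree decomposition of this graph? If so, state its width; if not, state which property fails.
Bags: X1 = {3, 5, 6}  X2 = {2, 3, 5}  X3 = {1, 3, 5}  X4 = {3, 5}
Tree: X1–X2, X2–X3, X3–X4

No — vertex 4 appears in no bag.

A tree decomposition must satisfy three properties: every vertex lies in some bag; for every edge, both endpoints lie together in some bag; and for every vertex, the bags containing it form a connected subtree. Here vertex 4 appears in no bag, so the decomposition is invalid.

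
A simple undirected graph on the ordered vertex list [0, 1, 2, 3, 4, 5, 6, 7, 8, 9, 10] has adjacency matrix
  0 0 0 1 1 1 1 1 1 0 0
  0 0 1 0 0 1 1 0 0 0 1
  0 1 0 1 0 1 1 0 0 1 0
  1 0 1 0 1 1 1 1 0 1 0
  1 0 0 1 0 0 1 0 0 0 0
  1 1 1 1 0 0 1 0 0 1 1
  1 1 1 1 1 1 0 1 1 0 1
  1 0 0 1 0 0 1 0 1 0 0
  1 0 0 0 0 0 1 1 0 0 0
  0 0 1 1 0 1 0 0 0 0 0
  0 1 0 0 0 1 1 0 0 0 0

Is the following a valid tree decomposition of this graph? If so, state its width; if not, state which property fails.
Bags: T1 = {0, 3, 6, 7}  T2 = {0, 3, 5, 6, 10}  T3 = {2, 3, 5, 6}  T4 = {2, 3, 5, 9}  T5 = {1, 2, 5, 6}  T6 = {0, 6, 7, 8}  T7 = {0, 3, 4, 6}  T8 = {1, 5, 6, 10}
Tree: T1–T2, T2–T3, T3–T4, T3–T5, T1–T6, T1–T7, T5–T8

A tree decomposition must satisfy three properties: every vertex lies in some bag; for every edge, both endpoints lie together in some bag; and for every vertex, the bags containing it form a connected subtree. Here bags containing vertex 10 are not connected in the tree, so the decomposition is invalid.

No — bags containing vertex 10 are not connected in the tree.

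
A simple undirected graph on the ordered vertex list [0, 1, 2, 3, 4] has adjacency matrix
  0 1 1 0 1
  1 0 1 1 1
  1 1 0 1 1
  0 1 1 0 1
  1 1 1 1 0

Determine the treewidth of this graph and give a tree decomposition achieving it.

Every bag has size at most 4, so the width is 4 − 1 = 3 and tw(G) ≤ 3. Conversely, {0, 1, 2, 4} is a clique of size 4, and the vertices of any clique must share a bag in every tree decomposition; so some bag has ≥ 4 vertices and tw(G) ≥ 3. Therefore the treewidth is 3.

Treewidth 3.
One such decomposition:
Bags: B1 = {0, 1, 2, 4}  B2 = {1, 2, 3, 4}
Tree: B1–B2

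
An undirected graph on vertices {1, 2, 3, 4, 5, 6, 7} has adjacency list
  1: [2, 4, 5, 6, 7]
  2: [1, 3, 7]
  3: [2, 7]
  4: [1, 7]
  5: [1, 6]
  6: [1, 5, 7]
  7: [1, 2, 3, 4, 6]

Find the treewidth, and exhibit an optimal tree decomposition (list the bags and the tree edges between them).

Every bag has size at most 3, so the width is 3 − 1 = 2 and tw(G) ≤ 2. On the other hand G contains the 3-clique {1, 5, 6}. A clique must lie in a single bag of any decomposition, so no decomposition can have width below 2. Therefore the treewidth is 2.

Treewidth 2.
One such decomposition:
Bags: B1 = {1, 6, 7}  B2 = {1, 2, 7}  B3 = {2, 3, 7}  B4 = {1, 5, 6}  B5 = {1, 4, 7}
Tree: B1–B2, B2–B3, B1–B4, B2–B5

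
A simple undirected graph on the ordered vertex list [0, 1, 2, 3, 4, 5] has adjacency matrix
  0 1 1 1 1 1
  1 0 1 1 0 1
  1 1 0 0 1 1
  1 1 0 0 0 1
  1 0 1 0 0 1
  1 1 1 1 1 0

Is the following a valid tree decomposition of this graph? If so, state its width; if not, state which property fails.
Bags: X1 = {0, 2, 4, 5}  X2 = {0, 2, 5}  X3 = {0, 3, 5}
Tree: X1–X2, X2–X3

No — vertex 1 appears in no bag.

A tree decomposition must satisfy three properties: every vertex lies in some bag; for every edge, both endpoints lie together in some bag; and for every vertex, the bags containing it form a connected subtree. Here vertex 1 appears in no bag, so the decomposition is invalid.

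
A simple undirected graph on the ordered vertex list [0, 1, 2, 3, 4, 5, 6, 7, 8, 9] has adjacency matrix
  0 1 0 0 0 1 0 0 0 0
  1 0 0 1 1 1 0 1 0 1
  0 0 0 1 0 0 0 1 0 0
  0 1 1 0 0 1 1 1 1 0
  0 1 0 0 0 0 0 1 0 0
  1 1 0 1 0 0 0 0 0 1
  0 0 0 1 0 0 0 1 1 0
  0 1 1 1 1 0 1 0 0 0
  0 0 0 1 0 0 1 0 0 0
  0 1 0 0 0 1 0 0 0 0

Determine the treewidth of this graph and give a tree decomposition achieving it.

Each bag holds 3 vertices, so the decomposition has width 2, which upper-bounds the treewidth. For the lower bound, the 3 vertices {3, 6, 8} are pairwise adjacent, and any tree decomposition puts a clique entirely inside one bag — forcing width ≥ 2. The upper and lower bounds meet at 2, so that is the treewidth.

Treewidth 2.
One optimal decomposition is:
Bags: B1 = {1, 3, 7}  B2 = {2, 3, 7}  B3 = {1, 3, 5}  B4 = {1, 4, 7}  B5 = {3, 6, 7}  B6 = {1, 5, 9}  B7 = {3, 6, 8}  B8 = {0, 1, 5}
Tree: B1–B2, B1–B3, B1–B4, B2–B5, B3–B6, B5–B7, B3–B8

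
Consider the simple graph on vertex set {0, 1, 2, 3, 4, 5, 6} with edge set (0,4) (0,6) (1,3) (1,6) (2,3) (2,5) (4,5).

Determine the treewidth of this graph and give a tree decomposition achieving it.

Every bag has size at most 3, so the width is 3 − 1 = 2 and tw(G) ≤ 2. For the lower bound, G contains the cycle 0–4–5–2–3–1–6–0, so G is not a forest; only forests have treewidth ≤ 1, hence tw(G) ≥ 2. Therefore the treewidth is 2.

Treewidth 2.
One optimal decomposition is:
Bags: B1 = {0, 4, 5}  B2 = {0, 2, 5}  B3 = {0, 2, 3}  B4 = {0, 1, 3}  B5 = {0, 1, 6}
Tree: B1–B2, B2–B3, B3–B4, B4–B5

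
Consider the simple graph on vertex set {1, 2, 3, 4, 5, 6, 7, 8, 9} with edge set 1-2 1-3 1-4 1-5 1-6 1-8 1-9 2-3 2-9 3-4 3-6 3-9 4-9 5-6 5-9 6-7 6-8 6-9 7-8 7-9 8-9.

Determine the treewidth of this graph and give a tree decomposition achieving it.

Every bag has size at most 4, so the width is 4 − 1 = 3 and tw(G) ≤ 3. For the lower bound, the 4 vertices {1, 6, 8, 9} are pairwise adjacent, and any tree decomposition puts a clique entirely inside one bag — forcing width ≥ 3. Therefore the treewidth is 3.

Treewidth 3.
One optimal decomposition is:
Bags: B1 = {1, 6, 8, 9}  B2 = {6, 7, 8, 9}  B3 = {1, 3, 6, 9}  B4 = {1, 3, 4, 9}  B5 = {1, 5, 6, 9}  B6 = {1, 2, 3, 9}
Tree: B1–B2, B1–B3, B3–B4, B1–B5, B3–B6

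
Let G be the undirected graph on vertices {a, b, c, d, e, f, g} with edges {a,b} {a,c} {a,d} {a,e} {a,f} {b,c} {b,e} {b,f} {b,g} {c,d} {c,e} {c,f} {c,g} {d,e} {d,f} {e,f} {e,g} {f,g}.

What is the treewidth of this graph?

4

A width-4 tree decomposition is:
Bags: B1 = {b, c, e, f, g}  B2 = {a, b, c, e, f}  B3 = {a, c, d, e, f}
Tree: B1–B2, B2–B3
The largest bag has 5 vertices, giving width 4; this decomposition certifies tw(G) ≤ 4. For the lower bound, the 5 vertices {b, c, e, f, g} are pairwise adjacent, and any tree decomposition puts a clique entirely inside one bag — forcing width ≥ 4. The upper and lower bounds meet at 4, so that is the treewidth.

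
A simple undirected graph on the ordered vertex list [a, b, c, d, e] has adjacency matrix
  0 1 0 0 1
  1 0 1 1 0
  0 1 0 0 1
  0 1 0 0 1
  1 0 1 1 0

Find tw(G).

A width-2 tree decomposition is:
Bags: B1 = {a, b, e}  B2 = {b, c, e}  B3 = {b, d, e}
Tree: B1–B2, B2–B3
The largest bag has 3 vertices, giving width 2; this decomposition certifies tw(G) ≤ 2. For the lower bound, G contains the cycle e–a–b–c–e, so G is not a forest; only forests have treewidth ≤ 1, hence tw(G) ≥ 2. Therefore the treewidth is 2.

2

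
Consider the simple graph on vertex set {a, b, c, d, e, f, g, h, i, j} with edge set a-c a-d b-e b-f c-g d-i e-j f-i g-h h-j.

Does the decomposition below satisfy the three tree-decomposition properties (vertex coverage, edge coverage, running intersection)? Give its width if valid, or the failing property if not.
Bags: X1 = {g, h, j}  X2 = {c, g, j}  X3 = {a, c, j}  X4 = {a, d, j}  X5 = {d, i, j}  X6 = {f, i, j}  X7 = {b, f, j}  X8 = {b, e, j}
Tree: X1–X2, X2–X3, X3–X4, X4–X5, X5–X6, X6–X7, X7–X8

Yes; width 2.

Vertex coverage: the bags together contain {a, b, c, d, e, f, g, h, i, j}, the full vertex set. Edge coverage: each edge of G has both endpoints in at least one bag. Running intersection: for every vertex, the bags containing it form a connected subtree. All three properties hold, so this is a valid tree decomposition of width max|bag| − 1 = 2, and hence tw(G) ≤ 2.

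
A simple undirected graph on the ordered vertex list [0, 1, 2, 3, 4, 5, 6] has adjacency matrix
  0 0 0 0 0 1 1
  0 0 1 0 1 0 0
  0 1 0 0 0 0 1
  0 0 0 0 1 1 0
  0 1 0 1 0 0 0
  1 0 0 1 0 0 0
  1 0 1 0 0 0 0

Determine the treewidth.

A width-2 tree decomposition is:
Bags: B1 = {0, 5, 6}  B2 = {3, 5, 6}  B3 = {3, 4, 6}  B4 = {1, 4, 6}  B5 = {1, 2, 6}
Tree: B1–B2, B2–B3, B3–B4, B4–B5
Each bag holds 3 vertices, so the decomposition has width 2, which upper-bounds the treewidth. For the lower bound, G contains the cycle 6–0–5–3–4–1–2–6, so G is not a forest; only forests have treewidth ≤ 1, hence tw(G) ≥ 2. Hence tw(G) = 2 exactly.

2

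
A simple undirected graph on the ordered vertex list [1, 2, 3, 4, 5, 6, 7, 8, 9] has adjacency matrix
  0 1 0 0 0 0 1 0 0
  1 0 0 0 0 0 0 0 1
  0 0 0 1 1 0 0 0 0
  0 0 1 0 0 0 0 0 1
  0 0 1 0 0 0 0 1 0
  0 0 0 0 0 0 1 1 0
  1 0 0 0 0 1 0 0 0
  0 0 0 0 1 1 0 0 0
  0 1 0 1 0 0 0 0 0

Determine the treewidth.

A width-2 tree decomposition is:
Bags: B1 = {3, 5, 8}  B2 = {3, 6, 8}  B3 = {3, 6, 7}  B4 = {1, 3, 7}  B5 = {1, 2, 3}  B6 = {2, 3, 9}  B7 = {3, 4, 9}
Tree: B1–B2, B2–B3, B3–B4, B4–B5, B5–B6, B6–B7
Each bag holds 3 vertices, so the decomposition has width 2, which upper-bounds the treewidth. The edges 3–5–8–6–7–1–2–9–4–3 form a cycle, so G is not a tree and its treewidth is at least 2. Therefore the treewidth is 2.

2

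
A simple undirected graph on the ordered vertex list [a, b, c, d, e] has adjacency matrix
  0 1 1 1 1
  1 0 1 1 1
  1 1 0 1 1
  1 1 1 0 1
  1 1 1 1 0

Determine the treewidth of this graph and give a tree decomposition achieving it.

With just one bag of size 5, the width is 5 − 1 = 4, so tw(G) ≤ 4. For the lower bound, the 5 vertices {a, b, c, d, e} are pairwise adjacent, and any tree decomposition puts a clique entirely inside one bag — forcing width ≥ 4. Therefore the treewidth is 4.

Treewidth 4.
One optimal decomposition is:
Bags: B1 = {a, b, c, d, e}
Tree: (single bag)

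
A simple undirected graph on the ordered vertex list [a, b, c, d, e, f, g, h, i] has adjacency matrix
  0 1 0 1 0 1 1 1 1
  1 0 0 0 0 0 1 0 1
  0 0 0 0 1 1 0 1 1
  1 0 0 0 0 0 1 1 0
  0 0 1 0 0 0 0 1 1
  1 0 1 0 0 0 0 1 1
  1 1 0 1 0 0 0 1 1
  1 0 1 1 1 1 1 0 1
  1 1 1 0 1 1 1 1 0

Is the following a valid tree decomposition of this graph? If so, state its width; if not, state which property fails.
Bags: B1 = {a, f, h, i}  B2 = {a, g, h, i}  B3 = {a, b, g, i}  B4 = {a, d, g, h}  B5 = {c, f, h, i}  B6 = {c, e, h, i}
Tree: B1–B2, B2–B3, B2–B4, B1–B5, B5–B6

Vertex coverage: the bags together contain {a, b, c, d, e, f, g, h, i}, the full vertex set. Edge coverage: each edge of G has both endpoints in at least one bag. Running intersection: for every vertex, the bags containing it form a connected subtree. All three properties hold, so this is a valid tree decomposition of width max|bag| − 1 = 3, and hence tw(G) ≤ 3.

Yes; width 3.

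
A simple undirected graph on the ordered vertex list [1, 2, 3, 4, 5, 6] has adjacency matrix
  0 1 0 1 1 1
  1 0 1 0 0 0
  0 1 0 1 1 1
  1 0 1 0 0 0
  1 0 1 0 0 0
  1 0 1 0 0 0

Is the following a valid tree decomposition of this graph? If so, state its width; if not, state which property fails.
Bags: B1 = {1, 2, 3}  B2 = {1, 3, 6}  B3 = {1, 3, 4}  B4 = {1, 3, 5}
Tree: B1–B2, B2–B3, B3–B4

Yes; width 2.

Vertex coverage: the bags together contain {1, 2, 3, 4, 5, 6}, the full vertex set. Edge coverage: each edge of G has both endpoints in at least one bag. Running intersection: for every vertex, the bags containing it form a connected subtree. All three properties hold, so this is a valid tree decomposition of width max|bag| − 1 = 2, and hence tw(G) ≤ 2.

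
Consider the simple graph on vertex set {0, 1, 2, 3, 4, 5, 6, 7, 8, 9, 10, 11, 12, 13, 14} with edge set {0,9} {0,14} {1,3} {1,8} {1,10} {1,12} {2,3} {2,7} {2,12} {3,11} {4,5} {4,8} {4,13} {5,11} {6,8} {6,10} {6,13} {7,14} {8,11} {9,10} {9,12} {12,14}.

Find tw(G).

A width-3 tree decomposition is:
Bags: B1 = {4, 5, 11, 13}  B2 = {4, 8, 11, 13}  B3 = {6, 8, 11, 13}  B4 = {3, 6, 8, 11}  B5 = {1, 3, 6, 8}  B6 = {1, 3, 6, 10}  B7 = {1, 2, 3, 10}  B8 = {1, 2, 10, 12}  B9 = {2, 9, 10, 12}  B10 = {2, 7, 9, 12}  B11 = {7, 9, 12, 14}  B12 = {0, 7, 9, 14}
Tree: B1–B2, B2–B3, B3–B4, B4–B5, B5–B6, B6–B7, B7–B8, B8–B9, B9–B10, B10–B11, B11–B12
The largest bag has 4 vertices, giving width 3; this decomposition certifies tw(G) ≤ 3. For the lower bound: the 4 vertex sets {4,5,13}, {11}, {8}, {1,3,6,10} are disjoint, each induces a connected subgraph, and every pair is joined by at least one edge of G. Contracting each set to a single vertex therefore yields K_{4} as a minor, and since treewidth is minor-monotone, tw(G) ≥ tw(K_{4}) = 3. Hence tw(G) = 3 exactly.

3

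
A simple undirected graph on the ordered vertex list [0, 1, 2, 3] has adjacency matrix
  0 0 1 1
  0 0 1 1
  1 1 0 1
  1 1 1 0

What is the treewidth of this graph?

2

A width-2 tree decomposition is:
Bags: B1 = {1, 2, 3}  B2 = {0, 2, 3}
Tree: B1–B2
Each bag holds 3 vertices, so the decomposition has width 2, which upper-bounds the treewidth. Conversely, {0, 2, 3} is a clique of size 3, and the vertices of any clique must share a bag in every tree decomposition; so some bag has ≥ 3 vertices and tw(G) ≥ 2. Hence tw(G) = 2 exactly.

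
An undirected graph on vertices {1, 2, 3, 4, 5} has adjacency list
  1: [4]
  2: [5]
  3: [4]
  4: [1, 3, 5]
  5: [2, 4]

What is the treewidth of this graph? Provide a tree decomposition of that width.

The largest bag has 2 vertices, giving width 1; this decomposition certifies tw(G) ≤ 1. Since G has at least one edge (e.g. 2–5), it is not an edgeless graph, so tw(G) ≥ 1. Hence tw(G) = 1 exactly.

Treewidth 1.
One such decomposition:
Bags: B1 = {2, 5}  B2 = {4, 5}  B3 = {1, 4}  B4 = {3, 4}
Tree: B1–B2, B2–B3, B2–B4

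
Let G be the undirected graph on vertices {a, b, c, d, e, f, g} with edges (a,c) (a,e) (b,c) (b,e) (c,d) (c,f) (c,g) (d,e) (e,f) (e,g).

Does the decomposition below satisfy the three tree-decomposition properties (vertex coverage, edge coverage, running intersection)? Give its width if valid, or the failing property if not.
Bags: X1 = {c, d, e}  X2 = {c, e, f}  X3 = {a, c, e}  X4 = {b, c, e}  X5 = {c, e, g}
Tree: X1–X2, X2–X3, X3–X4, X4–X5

Yes; width 2.

Checking the three conditions: (i) the bags cover all of {a, b, c, d, e, f, g}; (ii) for each edge, some bag contains both endpoints; (iii) the bags containing any fixed vertex form a subtree. All hold, so the decomposition is valid with width 3 − 1 = 2.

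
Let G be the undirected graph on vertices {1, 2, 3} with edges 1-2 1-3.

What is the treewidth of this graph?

A width-1 tree decomposition is:
Bags: B1 = {1, 3}  B2 = {1, 2}
Tree: B1–B2
Every bag has size at most 2, so the width is 2 − 1 = 1 and tw(G) ≤ 1. Any graph with an edge has treewidth ≥ 1, and G has the edge 1–3. Therefore the treewidth is 1.

1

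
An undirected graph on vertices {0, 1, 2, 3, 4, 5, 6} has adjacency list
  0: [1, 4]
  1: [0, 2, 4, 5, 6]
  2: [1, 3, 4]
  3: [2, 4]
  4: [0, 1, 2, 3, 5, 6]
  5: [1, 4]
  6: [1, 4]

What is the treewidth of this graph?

A width-2 tree decomposition is:
Bags: B1 = {2, 3, 4}  B2 = {1, 2, 4}  B3 = {0, 1, 4}  B4 = {1, 4, 6}  B5 = {1, 4, 5}
Tree: B1–B2, B2–B3, B2–B4, B2–B5
Each bag holds 3 vertices, so the decomposition has width 2, which upper-bounds the treewidth. For the lower bound, the 3 vertices {0, 1, 4} are pairwise adjacent, and any tree decomposition puts a clique entirely inside one bag — forcing width ≥ 2. The upper and lower bounds meet at 2, so that is the treewidth.

2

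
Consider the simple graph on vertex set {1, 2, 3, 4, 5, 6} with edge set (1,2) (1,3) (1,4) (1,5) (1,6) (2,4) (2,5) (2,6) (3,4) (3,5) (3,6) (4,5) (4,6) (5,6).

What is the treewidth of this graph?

4

A width-4 tree decomposition is:
Bags: B1 = {1, 2, 4, 5, 6}  B2 = {1, 3, 4, 5, 6}
Tree: B1–B2
Each bag holds 5 vertices, so the decomposition has width 4, which upper-bounds the treewidth. On the other hand G contains the 5-clique {1, 2, 4, 5, 6}. A clique must lie in a single bag of any decomposition, so no decomposition can have width below 4. Hence tw(G) = 4 exactly.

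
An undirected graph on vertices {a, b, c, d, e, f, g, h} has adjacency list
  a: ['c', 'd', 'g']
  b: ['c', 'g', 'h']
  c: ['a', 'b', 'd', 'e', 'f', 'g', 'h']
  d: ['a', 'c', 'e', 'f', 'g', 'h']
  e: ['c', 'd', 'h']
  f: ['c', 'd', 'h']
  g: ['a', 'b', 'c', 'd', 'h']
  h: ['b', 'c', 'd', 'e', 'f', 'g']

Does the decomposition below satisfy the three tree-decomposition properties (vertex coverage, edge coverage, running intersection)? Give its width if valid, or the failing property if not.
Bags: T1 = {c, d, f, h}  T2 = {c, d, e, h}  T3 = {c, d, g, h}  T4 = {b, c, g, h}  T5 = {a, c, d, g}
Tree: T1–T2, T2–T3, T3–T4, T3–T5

Vertex coverage: the bags together contain {a, b, c, d, e, f, g, h}, the full vertex set. Edge coverage: each edge of G has both endpoints in at least one bag. Running intersection: for every vertex, the bags containing it form a connected subtree. All three properties hold, so this is a valid tree decomposition of width max|bag| − 1 = 3, and hence tw(G) ≤ 3.

Yes; width 3.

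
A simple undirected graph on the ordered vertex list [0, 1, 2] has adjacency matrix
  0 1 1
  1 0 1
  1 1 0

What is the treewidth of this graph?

2

A width-2 tree decomposition is:
Bags: B1 = {0, 1, 2}
Tree: (single bag)
A single bag containing all 3 vertices is trivially a valid decomposition of width 2. Conversely, {0, 1, 2} is a clique of size 3, and the vertices of any clique must share a bag in every tree decomposition; so some bag has ≥ 3 vertices and tw(G) ≥ 2. Combining the bounds, tw(G) = 2.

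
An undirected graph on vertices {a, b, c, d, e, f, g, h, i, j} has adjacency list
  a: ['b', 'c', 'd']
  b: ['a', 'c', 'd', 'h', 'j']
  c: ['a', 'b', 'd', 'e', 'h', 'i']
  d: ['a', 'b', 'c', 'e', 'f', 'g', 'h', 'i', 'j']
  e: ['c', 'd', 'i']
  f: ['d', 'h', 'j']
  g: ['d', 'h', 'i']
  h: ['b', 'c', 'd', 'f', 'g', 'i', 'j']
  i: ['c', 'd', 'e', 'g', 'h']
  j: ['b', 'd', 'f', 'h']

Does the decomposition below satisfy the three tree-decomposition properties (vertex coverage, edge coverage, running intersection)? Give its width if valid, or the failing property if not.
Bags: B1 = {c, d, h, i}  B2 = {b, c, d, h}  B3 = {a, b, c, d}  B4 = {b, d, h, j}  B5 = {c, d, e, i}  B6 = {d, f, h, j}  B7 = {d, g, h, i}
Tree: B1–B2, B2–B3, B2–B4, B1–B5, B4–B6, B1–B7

Vertex coverage: the bags together contain {a, b, c, d, e, f, g, h, i, j}, the full vertex set. Edge coverage: each edge of G has both endpoints in at least one bag. Running intersection: for every vertex, the bags containing it form a connected subtree. All three properties hold, so this is a valid tree decomposition of width max|bag| − 1 = 3, and hence tw(G) ≤ 3.

Yes; width 3.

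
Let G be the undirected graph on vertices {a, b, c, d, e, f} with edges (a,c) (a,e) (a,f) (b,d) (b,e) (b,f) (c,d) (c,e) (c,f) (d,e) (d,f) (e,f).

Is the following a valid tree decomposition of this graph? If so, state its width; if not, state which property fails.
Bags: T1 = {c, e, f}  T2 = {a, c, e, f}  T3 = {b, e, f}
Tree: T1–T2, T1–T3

No — vertex d appears in no bag.

A tree decomposition must satisfy three properties: every vertex lies in some bag; for every edge, both endpoints lie together in some bag; and for every vertex, the bags containing it form a connected subtree. Here vertex d appears in no bag, so the decomposition is invalid.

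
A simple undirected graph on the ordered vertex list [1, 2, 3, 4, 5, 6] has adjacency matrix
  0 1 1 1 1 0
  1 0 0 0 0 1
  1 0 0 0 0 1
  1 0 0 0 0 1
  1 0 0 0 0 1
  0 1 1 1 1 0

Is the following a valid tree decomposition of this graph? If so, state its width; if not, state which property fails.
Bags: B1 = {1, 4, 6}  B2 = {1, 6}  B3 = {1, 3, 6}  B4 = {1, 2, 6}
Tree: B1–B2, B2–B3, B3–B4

A tree decomposition must satisfy three properties: every vertex lies in some bag; for every edge, both endpoints lie together in some bag; and for every vertex, the bags containing it form a connected subtree. Here vertex 5 appears in no bag, so the decomposition is invalid.

No — vertex 5 appears in no bag.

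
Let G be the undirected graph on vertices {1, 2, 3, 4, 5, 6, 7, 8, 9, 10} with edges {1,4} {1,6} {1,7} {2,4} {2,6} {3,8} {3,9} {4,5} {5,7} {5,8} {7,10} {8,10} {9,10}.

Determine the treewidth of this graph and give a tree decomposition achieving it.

Each bag holds 3 vertices, so the decomposition has width 2, which upper-bounds the treewidth. The edges 2–6–1–4–2 form a cycle, so G is not a tree and its treewidth is at least 2. Therefore the treewidth is 2.

Treewidth 2.
One optimal decomposition is:
Bags: B1 = {2, 4, 6}  B2 = {1, 4, 6}  B3 = {1, 4, 5}  B4 = {1, 5, 7}  B5 = {5, 7, 8}  B6 = {7, 8, 10}  B7 = {3, 8, 10}  B8 = {3, 9, 10}
Tree: B1–B2, B2–B3, B3–B4, B4–B5, B5–B6, B6–B7, B7–B8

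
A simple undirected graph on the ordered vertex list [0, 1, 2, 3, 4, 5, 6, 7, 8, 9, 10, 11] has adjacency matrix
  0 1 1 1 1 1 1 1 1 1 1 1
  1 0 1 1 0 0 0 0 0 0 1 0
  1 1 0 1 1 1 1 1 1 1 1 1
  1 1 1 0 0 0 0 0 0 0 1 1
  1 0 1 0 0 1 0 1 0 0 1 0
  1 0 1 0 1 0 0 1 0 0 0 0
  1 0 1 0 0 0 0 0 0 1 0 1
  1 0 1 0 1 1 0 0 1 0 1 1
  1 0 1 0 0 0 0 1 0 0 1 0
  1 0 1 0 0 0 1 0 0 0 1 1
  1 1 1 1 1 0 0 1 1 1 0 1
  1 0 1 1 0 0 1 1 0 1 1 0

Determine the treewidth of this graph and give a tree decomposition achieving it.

Treewidth 4.
Bags: B1 = {0, 2, 9, 10, 11}  B2 = {0, 2, 6, 9, 11}  B3 = {0, 2, 7, 10, 11}  B4 = {0, 2, 4, 7, 10}  B5 = {0, 2, 4, 5, 7}  B6 = {0, 2, 3, 10, 11}  B7 = {0, 2, 7, 8, 10}  B8 = {0, 1, 2, 3, 10}
Tree: B1–B2, B1–B3, B3–B4, B4–B5, B3–B6, B4–B7, B6–B8

Each bag holds 5 vertices, so the decomposition has width 4, which upper-bounds the treewidth. On the other hand G contains the 5-clique {0, 1, 2, 3, 10}. A clique must lie in a single bag of any decomposition, so no decomposition can have width below 4. Combining the bounds, tw(G) = 4.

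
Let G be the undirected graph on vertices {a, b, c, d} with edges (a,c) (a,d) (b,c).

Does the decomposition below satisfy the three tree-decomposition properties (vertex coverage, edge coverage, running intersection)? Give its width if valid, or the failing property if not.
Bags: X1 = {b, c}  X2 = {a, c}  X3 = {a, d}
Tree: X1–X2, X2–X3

Vertex coverage: the bags together contain {a, b, c, d}, the full vertex set. Edge coverage: each edge of G has both endpoints in at least one bag. Running intersection: for every vertex, the bags containing it form a connected subtree. All three properties hold, so this is a valid tree decomposition of width max|bag| − 1 = 1, and hence tw(G) ≤ 1.

Yes; width 1.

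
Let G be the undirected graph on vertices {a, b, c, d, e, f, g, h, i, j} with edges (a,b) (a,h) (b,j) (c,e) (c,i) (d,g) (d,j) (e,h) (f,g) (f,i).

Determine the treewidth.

2

A width-2 tree decomposition is:
Bags: B1 = {a, b, h}  B2 = {b, e, h}  B3 = {b, c, e}  B4 = {b, c, i}  B5 = {b, f, i}  B6 = {b, f, g}  B7 = {b, d, g}  B8 = {b, d, j}
Tree: B1–B2, B2–B3, B3–B4, B4–B5, B5–B6, B6–B7, B7–B8
Each bag holds 3 vertices, so the decomposition has width 2, which upper-bounds the treewidth. The edges b–a–h–e–c–i–f–g–d–j–b form a cycle, so G is not a tree and its treewidth is at least 2. Therefore the treewidth is 2.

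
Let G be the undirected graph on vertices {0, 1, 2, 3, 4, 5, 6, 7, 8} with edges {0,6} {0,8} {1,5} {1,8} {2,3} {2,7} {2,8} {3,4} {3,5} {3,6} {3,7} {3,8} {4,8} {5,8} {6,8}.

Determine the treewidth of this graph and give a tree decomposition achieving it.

Treewidth 2.
One such decomposition:
Bags: B1 = {3, 6, 8}  B2 = {3, 4, 8}  B3 = {2, 3, 8}  B4 = {0, 6, 8}  B5 = {3, 5, 8}  B6 = {2, 3, 7}  B7 = {1, 5, 8}
Tree: B1–B2, B2–B3, B1–B4, B3–B5, B3–B6, B5–B7

Each bag holds 3 vertices, so the decomposition has width 2, which upper-bounds the treewidth. Conversely, {0, 6, 8} is a clique of size 3, and the vertices of any clique must share a bag in every tree decomposition; so some bag has ≥ 3 vertices and tw(G) ≥ 2. Combining the bounds, tw(G) = 2.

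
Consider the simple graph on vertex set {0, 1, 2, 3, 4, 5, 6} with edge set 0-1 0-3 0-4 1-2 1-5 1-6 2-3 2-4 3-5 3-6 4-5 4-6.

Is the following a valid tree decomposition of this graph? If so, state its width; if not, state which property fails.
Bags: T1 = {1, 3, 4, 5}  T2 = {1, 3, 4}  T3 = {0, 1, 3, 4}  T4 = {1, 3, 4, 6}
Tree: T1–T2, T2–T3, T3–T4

No — vertex 2 appears in no bag.

A tree decomposition must satisfy three properties: every vertex lies in some bag; for every edge, both endpoints lie together in some bag; and for every vertex, the bags containing it form a connected subtree. Here vertex 2 appears in no bag, so the decomposition is invalid.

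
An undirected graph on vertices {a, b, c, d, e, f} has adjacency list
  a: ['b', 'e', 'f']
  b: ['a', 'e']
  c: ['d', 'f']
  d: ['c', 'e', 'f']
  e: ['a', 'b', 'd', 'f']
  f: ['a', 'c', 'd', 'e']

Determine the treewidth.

2

A width-2 tree decomposition is:
Bags: B1 = {a, e, f}  B2 = {d, e, f}  B3 = {c, d, f}  B4 = {a, b, e}
Tree: B1–B2, B2–B3, B1–B4
Every bag has size at most 3, so the width is 3 − 1 = 2 and tw(G) ≤ 2. Conversely, {d, e, f} is a clique of size 3, and the vertices of any clique must share a bag in every tree decomposition; so some bag has ≥ 3 vertices and tw(G) ≥ 2. Combining the bounds, tw(G) = 2.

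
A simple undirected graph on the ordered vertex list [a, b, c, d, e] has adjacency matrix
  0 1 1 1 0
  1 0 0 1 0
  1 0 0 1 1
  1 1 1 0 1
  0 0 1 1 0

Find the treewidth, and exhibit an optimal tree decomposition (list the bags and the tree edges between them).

Treewidth 2.
Bags: B1 = {a, c, d}  B2 = {c, d, e}  B3 = {a, b, d}
Tree: B1–B2, B1–B3

Every bag has size at most 3, so the width is 3 − 1 = 2 and tw(G) ≤ 2. For the lower bound, the 3 vertices {c, d, e} are pairwise adjacent, and any tree decomposition puts a clique entirely inside one bag — forcing width ≥ 2. Hence tw(G) = 2 exactly.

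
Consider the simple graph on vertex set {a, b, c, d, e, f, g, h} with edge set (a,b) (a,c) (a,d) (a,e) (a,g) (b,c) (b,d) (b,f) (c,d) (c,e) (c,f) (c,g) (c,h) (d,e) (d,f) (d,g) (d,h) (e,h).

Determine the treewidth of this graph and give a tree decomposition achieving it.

Every bag has size at most 4, so the width is 4 − 1 = 3 and tw(G) ≤ 3. For the lower bound, the 4 vertices {a, c, d, g} are pairwise adjacent, and any tree decomposition puts a clique entirely inside one bag — forcing width ≥ 3. Combining the bounds, tw(G) = 3.

Treewidth 3.
One such decomposition:
Bags: B1 = {a, b, c, d}  B2 = {a, c, d, g}  B3 = {a, c, d, e}  B4 = {c, d, e, h}  B5 = {b, c, d, f}
Tree: B1–B2, B2–B3, B3–B4, B1–B5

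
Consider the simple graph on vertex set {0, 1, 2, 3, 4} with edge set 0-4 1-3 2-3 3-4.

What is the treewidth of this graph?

A width-1 tree decomposition is:
Bags: B1 = {2, 3}  B2 = {3, 4}  B3 = {1, 3}  B4 = {0, 4}
Tree: B1–B2, B1–B3, B2–B4
Every bag has size at most 2, so the width is 2 − 1 = 1 and tw(G) ≤ 1. Since G has at least one edge (e.g. 3–2), it is not an edgeless graph, so tw(G) ≥ 1. Combining the bounds, tw(G) = 1.

1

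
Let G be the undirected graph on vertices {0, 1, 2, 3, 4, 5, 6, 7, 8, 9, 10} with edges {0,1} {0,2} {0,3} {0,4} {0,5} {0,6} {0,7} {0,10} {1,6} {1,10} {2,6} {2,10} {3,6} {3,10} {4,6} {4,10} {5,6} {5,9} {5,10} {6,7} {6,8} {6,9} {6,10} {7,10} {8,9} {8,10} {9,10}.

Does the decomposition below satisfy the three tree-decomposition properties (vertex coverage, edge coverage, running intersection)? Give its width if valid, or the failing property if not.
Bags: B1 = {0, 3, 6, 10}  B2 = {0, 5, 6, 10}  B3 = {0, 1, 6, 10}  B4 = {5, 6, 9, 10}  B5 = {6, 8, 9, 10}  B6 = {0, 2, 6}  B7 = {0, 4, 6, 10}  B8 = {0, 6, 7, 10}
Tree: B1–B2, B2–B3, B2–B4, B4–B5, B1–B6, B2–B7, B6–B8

No — edge (10,2) lies in no bag.

A tree decomposition must satisfy three properties: every vertex lies in some bag; for every edge, both endpoints lie together in some bag; and for every vertex, the bags containing it form a connected subtree. Here edge (10,2) lies in no bag, so the decomposition is invalid.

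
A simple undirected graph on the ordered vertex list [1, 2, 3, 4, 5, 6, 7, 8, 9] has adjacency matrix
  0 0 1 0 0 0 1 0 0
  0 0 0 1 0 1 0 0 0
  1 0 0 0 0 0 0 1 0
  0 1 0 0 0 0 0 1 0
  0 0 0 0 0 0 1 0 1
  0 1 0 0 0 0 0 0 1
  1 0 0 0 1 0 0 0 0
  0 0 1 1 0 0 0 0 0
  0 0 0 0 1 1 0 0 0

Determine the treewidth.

A width-2 tree decomposition is:
Bags: B1 = {5, 6, 9}  B2 = {2, 5, 6}  B3 = {2, 4, 5}  B4 = {4, 5, 8}  B5 = {3, 5, 8}  B6 = {1, 3, 5}  B7 = {1, 5, 7}
Tree: B1–B2, B2–B3, B3–B4, B4–B5, B5–B6, B6–B7
Every bag has size at most 3, so the width is 3 − 1 = 2 and tw(G) ≤ 2. For the lower bound, G contains the cycle 5–9–6–2–4–8–3–1–7–5, so G is not a forest; only forests have treewidth ≤ 1, hence tw(G) ≥ 2. The upper and lower bounds meet at 2, so that is the treewidth.

2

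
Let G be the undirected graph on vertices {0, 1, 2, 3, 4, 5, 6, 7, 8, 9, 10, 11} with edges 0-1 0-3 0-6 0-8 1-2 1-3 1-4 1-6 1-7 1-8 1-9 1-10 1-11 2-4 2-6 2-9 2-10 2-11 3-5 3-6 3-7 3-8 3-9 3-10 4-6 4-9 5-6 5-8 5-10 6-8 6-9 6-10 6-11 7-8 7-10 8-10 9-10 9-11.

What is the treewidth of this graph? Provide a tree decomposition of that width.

Treewidth 4.
One optimal decomposition is:
Bags: B1 = {1, 2, 6, 9, 10}  B2 = {1, 2, 4, 6, 9}  B3 = {1, 3, 6, 9, 10}  B4 = {1, 3, 6, 8, 10}  B5 = {1, 2, 6, 9, 11}  B6 = {3, 5, 6, 8, 10}  B7 = {1, 3, 7, 8, 10}  B8 = {0, 1, 3, 6, 8}
Tree: B1–B2, B1–B3, B3–B4, B2–B5, B4–B6, B4–B7, B4–B8

Each bag holds 5 vertices, so the decomposition has width 4, which upper-bounds the treewidth. Conversely, {0, 1, 3, 6, 8} is a clique of size 5, and the vertices of any clique must share a bag in every tree decomposition; so some bag has ≥ 5 vertices and tw(G) ≥ 4. The upper and lower bounds meet at 4, so that is the treewidth.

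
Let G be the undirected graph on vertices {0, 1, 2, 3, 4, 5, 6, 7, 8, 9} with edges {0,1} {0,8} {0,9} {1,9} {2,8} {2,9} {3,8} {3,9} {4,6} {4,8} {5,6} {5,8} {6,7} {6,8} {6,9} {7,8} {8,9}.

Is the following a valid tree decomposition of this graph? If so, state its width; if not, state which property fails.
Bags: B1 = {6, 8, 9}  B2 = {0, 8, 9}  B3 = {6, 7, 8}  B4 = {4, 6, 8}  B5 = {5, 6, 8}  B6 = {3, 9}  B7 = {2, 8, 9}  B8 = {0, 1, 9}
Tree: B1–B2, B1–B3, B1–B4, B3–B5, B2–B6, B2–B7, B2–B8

No — edge (8,3) lies in no bag.

A tree decomposition must satisfy three properties: every vertex lies in some bag; for every edge, both endpoints lie together in some bag; and for every vertex, the bags containing it form a connected subtree. Here edge (8,3) lies in no bag, so the decomposition is invalid.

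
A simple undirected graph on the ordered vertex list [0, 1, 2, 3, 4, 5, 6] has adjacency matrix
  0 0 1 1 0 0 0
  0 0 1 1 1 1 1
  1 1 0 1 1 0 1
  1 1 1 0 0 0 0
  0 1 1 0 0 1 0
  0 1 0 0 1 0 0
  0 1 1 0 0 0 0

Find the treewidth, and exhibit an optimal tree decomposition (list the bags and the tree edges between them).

Treewidth 2.
Bags: B1 = {1, 2, 4}  B2 = {1, 2, 6}  B3 = {1, 2, 3}  B4 = {1, 4, 5}  B5 = {0, 2, 3}
Tree: B1–B2, B2–B3, B1–B4, B3–B5

Every bag has size at most 3, so the width is 3 − 1 = 2 and tw(G) ≤ 2. Conversely, {0, 2, 3} is a clique of size 3, and the vertices of any clique must share a bag in every tree decomposition; so some bag has ≥ 3 vertices and tw(G) ≥ 2. Combining the bounds, tw(G) = 2.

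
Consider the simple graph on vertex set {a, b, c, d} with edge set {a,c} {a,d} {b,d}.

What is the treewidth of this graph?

1

A width-1 tree decomposition is:
Bags: B1 = {a, c}  B2 = {a, d}  B3 = {b, d}
Tree: B1–B2, B2–B3
Each bag holds 2 vertices, so the decomposition has width 1, which upper-bounds the treewidth. Since G has at least one edge (e.g. c–a), it is not an edgeless graph, so tw(G) ≥ 1. Combining the bounds, tw(G) = 1.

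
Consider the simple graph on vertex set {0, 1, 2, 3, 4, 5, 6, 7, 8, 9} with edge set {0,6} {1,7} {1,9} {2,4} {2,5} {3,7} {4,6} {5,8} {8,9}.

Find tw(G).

1

A width-1 tree decomposition is:
Bags: B1 = {0, 6}  B2 = {4, 6}  B3 = {2, 4}  B4 = {2, 5}  B5 = {5, 8}  B6 = {8, 9}  B7 = {1, 9}  B8 = {1, 7}  B9 = {3, 7}
Tree: B1–B2, B2–B3, B3–B4, B4–B5, B5–B6, B6–B7, B7–B8, B8–B9
The largest bag has 2 vertices, giving width 1; this decomposition certifies tw(G) ≤ 1. Any graph with an edge has treewidth ≥ 1, and G has the edge 0–6. The upper and lower bounds meet at 1, so that is the treewidth.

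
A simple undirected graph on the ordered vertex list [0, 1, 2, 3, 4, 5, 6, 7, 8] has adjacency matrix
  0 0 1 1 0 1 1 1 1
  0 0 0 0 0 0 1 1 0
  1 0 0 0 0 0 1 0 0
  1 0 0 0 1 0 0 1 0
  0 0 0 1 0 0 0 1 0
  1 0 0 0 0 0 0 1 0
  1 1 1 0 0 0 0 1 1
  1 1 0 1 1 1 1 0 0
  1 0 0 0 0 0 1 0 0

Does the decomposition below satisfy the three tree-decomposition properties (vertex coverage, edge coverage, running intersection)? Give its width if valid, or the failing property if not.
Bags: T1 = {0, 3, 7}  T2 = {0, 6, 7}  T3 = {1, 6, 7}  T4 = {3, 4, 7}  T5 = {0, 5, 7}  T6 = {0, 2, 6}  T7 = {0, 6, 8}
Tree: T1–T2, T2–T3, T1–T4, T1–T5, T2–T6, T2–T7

Checking the three conditions: (i) the bags cover all of {0, 1, 2, 3, 4, 5, 6, 7, 8}; (ii) for each edge, some bag contains both endpoints; (iii) the bags containing any fixed vertex form a subtree. All hold, so the decomposition is valid with width 3 − 1 = 2.

Yes; width 2.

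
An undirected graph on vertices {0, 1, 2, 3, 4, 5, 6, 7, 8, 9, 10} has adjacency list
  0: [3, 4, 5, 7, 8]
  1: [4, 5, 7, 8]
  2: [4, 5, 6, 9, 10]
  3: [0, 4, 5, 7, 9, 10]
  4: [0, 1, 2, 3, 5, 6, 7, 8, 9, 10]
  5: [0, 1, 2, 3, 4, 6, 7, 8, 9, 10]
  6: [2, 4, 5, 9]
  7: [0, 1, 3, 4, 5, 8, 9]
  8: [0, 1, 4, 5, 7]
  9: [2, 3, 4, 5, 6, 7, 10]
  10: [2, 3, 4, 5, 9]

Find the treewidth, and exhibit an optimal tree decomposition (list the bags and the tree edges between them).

The largest bag has 5 vertices, giving width 4; this decomposition certifies tw(G) ≤ 4. On the other hand G contains the 5-clique {2, 4, 5, 9, 10}. A clique must lie in a single bag of any decomposition, so no decomposition can have width below 4. Therefore the treewidth is 4.

Treewidth 4.
Bags: B1 = {3, 4, 5, 7, 9}  B2 = {0, 3, 4, 5, 7}  B3 = {3, 4, 5, 9, 10}  B4 = {2, 4, 5, 9, 10}  B5 = {2, 4, 5, 6, 9}  B6 = {0, 4, 5, 7, 8}  B7 = {1, 4, 5, 7, 8}
Tree: B1–B2, B1–B3, B3–B4, B4–B5, B2–B6, B6–B7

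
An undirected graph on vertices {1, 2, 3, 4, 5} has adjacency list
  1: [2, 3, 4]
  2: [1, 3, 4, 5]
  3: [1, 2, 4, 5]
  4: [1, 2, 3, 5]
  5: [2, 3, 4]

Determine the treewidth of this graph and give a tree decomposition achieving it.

Treewidth 3.
Bags: B1 = {1, 2, 3, 4}  B2 = {2, 3, 4, 5}
Tree: B1–B2

Every bag has size at most 4, so the width is 4 − 1 = 3 and tw(G) ≤ 3. For the lower bound, the 4 vertices {1, 2, 3, 4} are pairwise adjacent, and any tree decomposition puts a clique entirely inside one bag — forcing width ≥ 3. Therefore the treewidth is 3.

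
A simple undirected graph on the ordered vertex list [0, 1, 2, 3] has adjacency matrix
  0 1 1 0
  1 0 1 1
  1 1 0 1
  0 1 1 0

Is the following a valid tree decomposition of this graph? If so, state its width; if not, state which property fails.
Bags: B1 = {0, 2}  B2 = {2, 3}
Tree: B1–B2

A tree decomposition must satisfy three properties: every vertex lies in some bag; for every edge, both endpoints lie together in some bag; and for every vertex, the bags containing it form a connected subtree. Here vertex 1 appears in no bag, so the decomposition is invalid.

No — vertex 1 appears in no bag.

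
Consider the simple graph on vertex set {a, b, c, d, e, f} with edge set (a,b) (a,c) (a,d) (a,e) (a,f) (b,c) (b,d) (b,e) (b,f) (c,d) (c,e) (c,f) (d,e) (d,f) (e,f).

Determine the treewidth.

5

A width-5 tree decomposition is:
Bags: B1 = {a, b, c, d, e, f}
Tree: (single bag)
With just one bag of size 6, the width is 6 − 1 = 5, so tw(G) ≤ 5. On the other hand G contains the 6-clique {a, b, c, d, e, f}. A clique must lie in a single bag of any decomposition, so no decomposition can have width below 5. Therefore the treewidth is 5.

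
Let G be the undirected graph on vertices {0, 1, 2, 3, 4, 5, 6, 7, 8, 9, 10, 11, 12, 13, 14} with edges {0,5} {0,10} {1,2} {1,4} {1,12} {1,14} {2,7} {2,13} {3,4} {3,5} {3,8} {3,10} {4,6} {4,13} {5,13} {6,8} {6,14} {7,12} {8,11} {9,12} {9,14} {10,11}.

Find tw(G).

3

A width-3 tree decomposition is:
Bags: B1 = {0, 8, 10, 11}  B2 = {0, 3, 8, 10}  B3 = {0, 3, 5, 8}  B4 = {3, 5, 6, 8}  B5 = {3, 4, 5, 6}  B6 = {4, 5, 6, 13}  B7 = {4, 6, 13, 14}  B8 = {1, 4, 13, 14}  B9 = {1, 2, 13, 14}  B10 = {1, 2, 9, 14}  B11 = {1, 2, 9, 12}  B12 = {2, 7, 9, 12}
Tree: B1–B2, B2–B3, B3–B4, B4–B5, B5–B6, B6–B7, B7–B8, B8–B9, B9–B10, B10–B11, B11–B12
Each bag holds 4 vertices, so the decomposition has width 3, which upper-bounds the treewidth. For the lower bound: the 4 vertex sets {0,10,11}, {8}, {3}, {4,5,6,13} are disjoint, each induces a connected subgraph, and every pair is joined by at least one edge of G. Contracting each set to a single vertex therefore yields K_{4} as a minor, and since treewidth is minor-monotone, tw(G) ≥ tw(K_{4}) = 3. Therefore the treewidth is 3.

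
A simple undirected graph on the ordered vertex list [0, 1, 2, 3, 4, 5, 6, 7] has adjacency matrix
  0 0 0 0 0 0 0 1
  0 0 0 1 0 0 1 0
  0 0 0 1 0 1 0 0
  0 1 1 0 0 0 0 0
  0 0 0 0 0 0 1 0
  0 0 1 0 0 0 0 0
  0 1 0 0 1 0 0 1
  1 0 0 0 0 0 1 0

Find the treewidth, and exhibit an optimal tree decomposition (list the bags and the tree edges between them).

Treewidth 1.
Bags: B1 = {1, 6}  B2 = {1, 3}  B3 = {2, 3}  B4 = {2, 5}  B5 = {6, 7}  B6 = {0, 7}  B7 = {4, 6}
Tree: B1–B2, B2–B3, B3–B4, B1–B5, B5–B6, B1–B7

Every bag has size at most 2, so the width is 2 − 1 = 1 and tw(G) ≤ 1. Any graph with an edge has treewidth ≥ 1, and G has the edge 6–1. Combining the bounds, tw(G) = 1.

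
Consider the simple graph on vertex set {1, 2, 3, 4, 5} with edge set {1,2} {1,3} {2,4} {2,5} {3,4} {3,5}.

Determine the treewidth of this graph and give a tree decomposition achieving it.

Treewidth 2.
One optimal decomposition is:
Bags: B1 = {2, 3, 5}  B2 = {2, 3, 4}  B3 = {1, 2, 3}
Tree: B1–B2, B2–B3

Each bag holds 3 vertices, so the decomposition has width 2, which upper-bounds the treewidth. Since 3–5–2–4–3 is a cycle in G, G is not acyclic. Forests are exactly the graphs of treewidth ≤ 1, so tw(G) ≥ 2. Therefore the treewidth is 2.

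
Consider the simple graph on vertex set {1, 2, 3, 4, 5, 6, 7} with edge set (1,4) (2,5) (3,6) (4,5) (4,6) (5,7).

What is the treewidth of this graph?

A width-1 tree decomposition is:
Bags: B1 = {1, 4}  B2 = {4, 5}  B3 = {2, 5}  B4 = {5, 7}  B5 = {4, 6}  B6 = {3, 6}
Tree: B1–B2, B2–B3, B2–B4, B1–B5, B5–B6
Each bag holds 2 vertices, so the decomposition has width 1, which upper-bounds the treewidth. Since G has at least one edge (e.g. 4–1), it is not an edgeless graph, so tw(G) ≥ 1. The upper and lower bounds meet at 1, so that is the treewidth.

1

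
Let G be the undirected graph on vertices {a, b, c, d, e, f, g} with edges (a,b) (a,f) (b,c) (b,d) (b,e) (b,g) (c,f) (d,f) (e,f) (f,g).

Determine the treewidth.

A width-2 tree decomposition is:
Bags: B1 = {b, f, g}  B2 = {b, e, f}  B3 = {a, b, f}  B4 = {b, d, f}  B5 = {b, c, f}
Tree: B1–B2, B2–B3, B3–B4, B4–B5
The largest bag has 3 vertices, giving width 2; this decomposition certifies tw(G) ≤ 2. The edges f–g–b–e–f form a cycle, so G is not a tree and its treewidth is at least 2. Therefore the treewidth is 2.

2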